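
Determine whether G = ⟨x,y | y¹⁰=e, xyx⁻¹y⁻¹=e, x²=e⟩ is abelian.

Each pair of generators commutes: x·y = xy = y·x. Since the generators pairwise commute, every element of G commutes with every other, so G is abelian.

Answer: Yes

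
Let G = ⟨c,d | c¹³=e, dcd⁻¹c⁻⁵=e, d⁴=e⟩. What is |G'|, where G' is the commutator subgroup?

G' = [G, G] is generated by all commutators. The generator-pair commutators are: [c, d] = c⁹.
The subgroup they normally generate is {e, c, c², c³, c⁴, c⁵, c⁶, c⁷, c⁸, c⁹, c¹⁰, c¹¹, c¹²}, of order 13.
Check: |G/G'| = 52/13 = 4 is the order of the abelianisation.

Answer: 13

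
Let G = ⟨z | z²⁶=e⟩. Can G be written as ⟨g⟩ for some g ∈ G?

|G| = 26. The element z has order 26 (its powers give 26 distinct elements), so ⟨z⟩ = G and G is cyclic.

Answer: Yes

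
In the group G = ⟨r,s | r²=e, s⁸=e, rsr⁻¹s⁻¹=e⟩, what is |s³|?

Compute successive powers until reaching e:
  (s³)¹ = s³, (s³)² = s⁶, (s³)³ = s, (s³)⁴ = s⁴, (s³)⁵ = s⁷, (s³)⁶ = s², (s³)⁷ = s⁵, (s³)⁸ = e.
The smallest positive k with (s³)ᵏ = e is 8.

Answer: 8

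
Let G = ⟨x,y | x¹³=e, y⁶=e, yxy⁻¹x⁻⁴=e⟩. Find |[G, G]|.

G' = [G, G] is generated by all commutators. The generator-pair commutators are: [x, y] = x¹⁰.
The subgroup they normally generate is {e, x, x², x³, x⁴, x⁵, x⁶, x⁷, x⁸, x⁹, x¹⁰, x¹¹, x¹²}, of order 13.
Check: |G/G'| = 78/13 = 6 is the order of the abelianisation.

Answer: 13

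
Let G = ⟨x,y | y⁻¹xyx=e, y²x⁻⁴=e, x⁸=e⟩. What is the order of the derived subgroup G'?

G' = [G, G] is generated by all commutators. The generator-pair commutators are: [x, y] = x².
The subgroup they normally generate is {e, x², x⁴, x⁶}, of order 4.
Check: |G/G'| = 16/4 = 4 is the order of the abelianisation.

Answer: 4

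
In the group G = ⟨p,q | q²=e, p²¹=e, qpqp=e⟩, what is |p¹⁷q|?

Compute successive powers until reaching e:
  (p¹⁷q)¹ = p¹⁷q, (p¹⁷q)² = e.
The smallest positive k with (p¹⁷q)ᵏ = e is 2.

Answer: 2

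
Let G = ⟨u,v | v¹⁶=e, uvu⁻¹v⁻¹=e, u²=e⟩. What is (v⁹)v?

Compute (v⁹) · v by multiplying left to right and reducing via the relations at each step:
  (v⁹) · v = v¹⁰

Answer: v¹⁰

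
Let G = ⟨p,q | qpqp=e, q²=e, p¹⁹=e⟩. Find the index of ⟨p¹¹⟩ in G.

First find ord(p¹¹) by computing successive powers:
  (p¹¹)¹ = p¹¹, (p¹¹)² = p³, (p¹¹)³ = p¹⁴, (p¹¹)⁴ = p⁶, (p¹¹)⁵ = p¹⁷, (p¹¹)⁶ = p⁹, (p¹¹)⁷ = p, (p¹¹)⁸ = p¹², (p¹¹)⁹ = p⁴, (p¹¹)¹⁰ = p¹⁵, (p¹¹)¹¹ = p⁷, (p¹¹)¹² = p¹⁸, (p¹¹)¹³ = p¹⁰, (p¹¹)¹⁴ = p², (p¹¹)¹⁵ = p¹³, (p¹¹)¹⁶ = p⁵, (p¹¹)¹⁷ = p¹⁶, (p¹¹)¹⁸ = p⁸, (p¹¹)¹⁹ = e.
So |⟨p¹¹⟩| = ord(p¹¹) = 19. With |G| = 38, by Lagrange [G : ⟨p¹¹⟩] = 38/19 = 2.

Answer: 2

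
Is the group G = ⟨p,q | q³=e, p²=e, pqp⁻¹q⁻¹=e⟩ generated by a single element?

|G| = 6. The element pq has order 6 (its powers give 6 distinct elements), so ⟨pq⟩ = G and G is cyclic.

Answer: Yes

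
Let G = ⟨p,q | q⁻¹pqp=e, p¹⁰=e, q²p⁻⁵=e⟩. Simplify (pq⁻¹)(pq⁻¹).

Compute (pq⁻¹) · (pq⁻¹) by multiplying left to right and reducing via the relations at each step:
  (pq⁻¹) · p = q⁻¹
  (q⁻¹) · q⁻¹ = p⁵

Answer: p⁵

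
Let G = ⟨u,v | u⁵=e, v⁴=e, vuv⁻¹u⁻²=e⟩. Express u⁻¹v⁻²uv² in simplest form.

Multiply left to right, reducing at each step:
  (u⁴) · v⁻² = u⁴v²
  (u⁴v²) · u = u³v²
  (u³v²) · v² = u³

Answer: u³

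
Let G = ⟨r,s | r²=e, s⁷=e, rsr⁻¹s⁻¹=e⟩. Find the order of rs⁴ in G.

Compute successive powers until reaching e:
  (rs⁴)¹ = rs⁴, (rs⁴)² = s, (rs⁴)³ = rs⁵, (rs⁴)⁴ = s², (rs⁴)⁵ = rs⁶, (rs⁴)⁶ = s³, (rs⁴)⁷ = r, (rs⁴)⁸ = s⁴, (rs⁴)⁹ = rs, (rs⁴)¹⁰ = s⁵, (rs⁴)¹¹ = rs², (rs⁴)¹² = s⁶, (rs⁴)¹³ = rs³, (rs⁴)¹⁴ = e.
The smallest positive k with (rs⁴)ᵏ = e is 14.

Answer: 14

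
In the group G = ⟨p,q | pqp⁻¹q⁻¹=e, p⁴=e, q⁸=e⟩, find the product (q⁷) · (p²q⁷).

Compute (q⁷) · (p²q⁷) by multiplying left to right and reducing via the relations at each step:
  (q⁷) · p² = p²q⁷
  (p²q⁷) · q⁷ = p²q⁶

Answer: p²q⁶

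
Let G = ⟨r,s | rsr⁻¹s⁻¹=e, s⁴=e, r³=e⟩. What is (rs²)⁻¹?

The order of (rs²) is 6 (smallest k with (rs²)ᵏ = e), so (rs²)⁻¹ = (rs²)⁵ = r²s².
Check: (rs²) · (r²s²) → (rs²) · r² = s²;   (s²) · s² = e, giving e as required.

Answer: r²s²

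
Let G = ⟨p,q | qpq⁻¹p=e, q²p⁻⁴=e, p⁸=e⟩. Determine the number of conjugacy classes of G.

The conjugacy classes (representative and size) are:
  [e] (size 1), [p⁷] (size 2), [p²] (size 2), [p⁵] (size 2), [p⁴] (size 1), [p²q⁻¹] (size 4), [p³q] (size 4).
Class equation: 1 + 2 + 2 + 2 + 1 + 4 + 4 = 16 = |G|. So G has 7 conjugacy classes.

Answer: 7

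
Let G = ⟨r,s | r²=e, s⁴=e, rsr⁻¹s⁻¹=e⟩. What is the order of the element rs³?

Compute successive powers until reaching e:
  (rs³)¹ = rs³, (rs³)² = s², (rs³)³ = rs, (rs³)⁴ = e.
The smallest positive k with (rs³)ᵏ = e is 4.

Answer: 4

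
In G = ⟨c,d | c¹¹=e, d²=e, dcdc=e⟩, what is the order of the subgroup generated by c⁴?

|⟨c⁴⟩| equals the order of c⁴. Compute successive powers until reaching e:
  (c⁴)¹ = c⁴, (c⁴)² = c⁸, (c⁴)³ = c, (c⁴)⁴ = c⁵, (c⁴)⁵ = c⁹, (c⁴)⁶ = c², (c⁴)⁷ = c⁶, (c⁴)⁸ = c¹⁰, (c⁴)⁹ = c³, (c⁴)¹⁰ = c⁷, (c⁴)¹¹ = e.
The smallest positive k with (c⁴)ᵏ = e is 11, so |⟨c⁴⟩| = 11.

Answer: 11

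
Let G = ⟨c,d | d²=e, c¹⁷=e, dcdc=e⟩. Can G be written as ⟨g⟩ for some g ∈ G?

Every cyclic group is abelian. But c·d = cd while d·c = c¹⁶d, so c·d ≠ d·c and G is not abelian. Hence G is not cyclic.

Answer: No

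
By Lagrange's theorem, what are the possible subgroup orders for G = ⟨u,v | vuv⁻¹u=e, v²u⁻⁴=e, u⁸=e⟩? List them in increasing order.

|G| = 16 = 2⁴. By Lagrange's theorem the order of any subgroup divides 16; the divisors of 16 are 1, 2, 4, 8, 16.

Answer: 1, 2, 4, 8, 16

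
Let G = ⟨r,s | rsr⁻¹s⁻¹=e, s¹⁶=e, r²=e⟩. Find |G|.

Enumerate words in the generators, reducing via the relations: the distinct elements are
  {e, r, s, rs, s², s³, s⁴, s⁵, s⁶, s⁷, s⁸, s⁹, rs², rs³, rs⁴, rs⁵, rs⁶, rs⁷, rs⁸, rs⁹, s¹², s¹³, s¹¹, s¹⁰, s¹⁴, s¹⁵, rs¹², rs¹³, rs¹¹, rs¹⁰, rs¹⁴, rs¹⁵}.
No further products give new elements, so |G| = 32.

Answer: 32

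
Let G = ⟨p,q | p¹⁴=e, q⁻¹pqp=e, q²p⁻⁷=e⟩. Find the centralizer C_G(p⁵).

⟨p⁵⟩ ⊆ C_G(p⁵) since powers of p⁵ commute with p⁵; so |C_G(p⁵)| ≥ |⟨p⁵⟩| = 14.
By orbit–stabilizer, |C_G(p⁵)| = |G| / |conj. class of p⁵| = 28 / 2 = 14.
The 14 elements commuting with p⁵ are {e, p, p², p³, p⁴, p⁵, p⁶, p⁷, p⁸, p⁹, p¹⁰, p¹¹, p¹², p¹³}.

Answer: {e, p, p², p³, p⁴, p⁵, p⁶, p⁷, p⁸, p⁹, p¹⁰, p¹¹, p¹², p¹³}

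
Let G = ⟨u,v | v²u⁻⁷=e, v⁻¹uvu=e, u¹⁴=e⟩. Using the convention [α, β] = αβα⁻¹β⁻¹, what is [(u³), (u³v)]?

[(u³), (u³v)] = (u³)·(u³v)·(u³)⁻¹·(u³v)⁻¹.
  (u³) · (u³v) = u⁶v
  (u⁶v) · (u¹¹) = u²v⁻¹
  (u²v⁻¹) · (u³v⁻¹) = u⁶

Answer: u⁶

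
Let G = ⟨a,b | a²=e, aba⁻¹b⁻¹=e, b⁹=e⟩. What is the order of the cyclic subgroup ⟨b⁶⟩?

|⟨b⁶⟩| equals the order of b⁶. Compute successive powers until reaching e:
  (b⁶)¹ = b⁶, (b⁶)² = b³, (b⁶)³ = e.
The smallest positive k with (b⁶)ᵏ = e is 3, so |⟨b⁶⟩| = 3.

Answer: 3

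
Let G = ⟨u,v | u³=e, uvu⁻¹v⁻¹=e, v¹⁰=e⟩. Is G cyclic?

|G| = 30. The element uv has order 30 (its powers give 30 distinct elements), so ⟨uv⟩ = G and G is cyclic.

Answer: Yes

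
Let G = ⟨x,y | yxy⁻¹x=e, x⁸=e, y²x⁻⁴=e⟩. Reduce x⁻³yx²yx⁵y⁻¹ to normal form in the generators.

Multiply left to right, reducing at each step:
  (x⁵) · y = xy⁻¹
  (xy⁻¹) · x² = x³y
  (x³y) · y = x⁷
  (x⁷) · x⁵ = x⁴
  (x⁴) · y⁻¹ = y

Answer: y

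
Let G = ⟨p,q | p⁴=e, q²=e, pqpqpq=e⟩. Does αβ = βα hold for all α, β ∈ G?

p·q = pq but q·p = qp, so p·q ≠ q·p and G is not abelian.

Answer: No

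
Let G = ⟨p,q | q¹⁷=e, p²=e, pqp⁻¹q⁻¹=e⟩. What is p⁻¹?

The order of p is 2 (smallest k with pᵏ = e), so p⁻¹ = p¹ = p.
Check: p · p → p · p = e, giving e as required.

Answer: p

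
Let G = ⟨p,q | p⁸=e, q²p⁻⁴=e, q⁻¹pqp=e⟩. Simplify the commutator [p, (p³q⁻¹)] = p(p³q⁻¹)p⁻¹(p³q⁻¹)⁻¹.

[p, (p³q⁻¹)] = p·(p³q⁻¹)·p⁻¹·(p³q⁻¹)⁻¹.
  p · (p³q⁻¹) = q
  q · (p⁷) = pq
  (pq) · (p³q) = p²

Answer: p²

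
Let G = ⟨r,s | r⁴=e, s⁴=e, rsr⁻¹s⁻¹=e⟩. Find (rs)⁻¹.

The order of (rs) is 4 (smallest k with (rs)ᵏ = e), so (rs)⁻¹ = (rs)³ = r³s³.
Check: (rs) · (r³s³) → (rs) · r³ = s;   s · s³ = e, giving e as required.

Answer: r³s³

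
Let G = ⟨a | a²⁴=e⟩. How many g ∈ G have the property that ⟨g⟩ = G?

G is cyclic of order 24. An element generates G iff its order is 24, and a cyclic group of order 24 has exactly φ(24) = 8 such elements.

Answer: 8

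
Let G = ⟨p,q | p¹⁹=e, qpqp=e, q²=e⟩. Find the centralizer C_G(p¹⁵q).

⟨p¹⁵q⟩ ⊆ C_G(p¹⁵q) since powers of p¹⁵q commute with p¹⁵q; so |C_G(p¹⁵q)| ≥ |⟨p¹⁵q⟩| = 2.
By orbit–stabilizer, |C_G(p¹⁵q)| = |G| / |conj. class of p¹⁵q| = 38 / 19 = 2.
The 2 elements commuting with p¹⁵q are {e, p¹⁵q}.

Answer: {e, p¹⁵q}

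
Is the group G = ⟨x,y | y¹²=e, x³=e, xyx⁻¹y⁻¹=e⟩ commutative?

Each pair of generators commutes: x·y = xy = y·x. Since the generators pairwise commute, every element of G commutes with every other, so G is abelian.

Answer: Yes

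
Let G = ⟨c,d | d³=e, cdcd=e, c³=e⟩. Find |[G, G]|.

G' = [G, G] is generated by all commutators. The generator-pair commutators are: [c, d] = cd²c.
The subgroup they normally generate is {e, cd, c²d², cd²c}, of order 4.
Check: |G/G'| = 12/4 = 3 is the order of the abelianisation.

Answer: 4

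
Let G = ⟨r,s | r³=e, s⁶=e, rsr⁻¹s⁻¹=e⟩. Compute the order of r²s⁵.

Compute successive powers until reaching e:
  (r²s⁵)¹ = r²s⁵, (r²s⁵)² = rs⁴, (r²s⁵)³ = s³, (r²s⁵)⁴ = r²s², (r²s⁵)⁵ = rs, (r²s⁵)⁶ = e.
The smallest positive k with (r²s⁵)ᵏ = e is 6.

Answer: 6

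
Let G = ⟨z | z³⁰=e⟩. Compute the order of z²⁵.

Compute successive powers until reaching e:
  (z²⁵)¹ = z²⁵, (z²⁵)² = z²⁰, (z²⁵)³ = z¹⁵, (z²⁵)⁴ = z¹⁰, (z²⁵)⁵ = z⁵, (z²⁵)⁶ = e.
The smallest positive k with (z²⁵)ᵏ = e is 6.

Answer: 6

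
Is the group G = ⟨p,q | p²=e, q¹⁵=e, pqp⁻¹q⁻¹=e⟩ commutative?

Each pair of generators commutes: p·q = pq = q·p. Since the generators pairwise commute, every element of G commutes with every other, so G is abelian.

Answer: Yes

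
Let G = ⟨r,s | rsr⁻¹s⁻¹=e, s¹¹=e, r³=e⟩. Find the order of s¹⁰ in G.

Compute successive powers until reaching e:
  (s¹⁰)¹ = s¹⁰, (s¹⁰)² = s⁹, (s¹⁰)³ = s⁸, (s¹⁰)⁴ = s⁷, (s¹⁰)⁵ = s⁶, (s¹⁰)⁶ = s⁵, (s¹⁰)⁷ = s⁴, (s¹⁰)⁸ = s³, (s¹⁰)⁹ = s², (s¹⁰)¹⁰ = s, (s¹⁰)¹¹ = e.
The smallest positive k with (s¹⁰)ᵏ = e is 11.

Answer: 11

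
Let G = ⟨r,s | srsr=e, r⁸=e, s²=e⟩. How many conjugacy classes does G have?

The conjugacy classes (representative and size) are:
  [e] (size 1), [r] (size 2), [r⁶] (size 2), [r³] (size 2), [r⁴] (size 1), [s] (size 4), [r⁵s] (size 4).
Class equation: 1 + 2 + 2 + 2 + 1 + 4 + 4 = 16 = |G|. So G has 7 conjugacy classes.

Answer: 7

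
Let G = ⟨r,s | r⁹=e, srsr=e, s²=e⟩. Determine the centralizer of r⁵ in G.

⟨r⁵⟩ ⊆ C_G(r⁵) since powers of r⁵ commute with r⁵; so |C_G(r⁵)| ≥ |⟨r⁵⟩| = 9.
By orbit–stabilizer, |C_G(r⁵)| = |G| / |conj. class of r⁵| = 18 / 2 = 9.
The 9 elements commuting with r⁵ are {e, r, r², r³, r⁴, r⁵, r⁶, r⁷, r⁸}.

Answer: {e, r, r², r³, r⁴, r⁵, r⁶, r⁷, r⁸}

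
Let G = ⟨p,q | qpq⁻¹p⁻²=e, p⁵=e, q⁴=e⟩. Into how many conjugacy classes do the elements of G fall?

The conjugacy classes (representative and size) are:
  [e] (size 1), [p⁴] (size 4), [p²q] (size 5), [q²] (size 5), [p³q³] (size 5).
Class equation: 1 + 4 + 5 + 5 + 5 = 20 = |G|. So G has 5 conjugacy classes.

Answer: 5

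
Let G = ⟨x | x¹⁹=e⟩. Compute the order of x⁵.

Compute successive powers until reaching e:
  (x⁵)¹ = x⁵, (x⁵)² = x¹⁰, (x⁵)³ = x¹⁵, (x⁵)⁴ = x, (x⁵)⁵ = x⁶, (x⁵)⁶ = x¹¹, (x⁵)⁷ = x¹⁶, (x⁵)⁸ = x², (x⁵)⁹ = x⁷, (x⁵)¹⁰ = x¹², (x⁵)¹¹ = x¹⁷, (x⁵)¹² = x³, (x⁵)¹³ = x⁸, (x⁵)¹⁴ = x¹³, (x⁵)¹⁵ = x¹⁸, (x⁵)¹⁶ = x⁴, (x⁵)¹⁷ = x⁹, (x⁵)¹⁸ = x¹⁴, (x⁵)¹⁹ = e.
The smallest positive k with (x⁵)ᵏ = e is 19.

Answer: 19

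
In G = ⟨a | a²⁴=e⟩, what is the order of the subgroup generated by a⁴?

|⟨a⁴⟩| equals the order of a⁴. Compute successive powers until reaching e:
  (a⁴)¹ = a⁴, (a⁴)² = a⁸, (a⁴)³ = a¹², (a⁴)⁴ = a¹⁶, (a⁴)⁵ = a²⁰, (a⁴)⁶ = e.
The smallest positive k with (a⁴)ᵏ = e is 6, so |⟨a⁴⟩| = 6.

Answer: 6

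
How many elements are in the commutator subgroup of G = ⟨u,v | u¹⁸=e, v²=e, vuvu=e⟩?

G' = [G, G] is generated by all commutators. The generator-pair commutators are: [u, v] = u².
The subgroup they normally generate is {e, u², u⁴, u⁶, u⁸, u¹⁰, u¹², u¹⁴, u¹⁶}, of order 9.
Check: |G/G'| = 36/9 = 4 is the order of the abelianisation.

Answer: 9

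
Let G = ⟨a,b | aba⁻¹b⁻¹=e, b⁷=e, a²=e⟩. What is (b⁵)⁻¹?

The order of (b⁵) is 7 (smallest k with (b⁵)ᵏ = e), so (b⁵)⁻¹ = (b⁵)⁶ = b².
Check: (b⁵) · (b²) → (b⁵) · b² = e, giving e as required.

Answer: b²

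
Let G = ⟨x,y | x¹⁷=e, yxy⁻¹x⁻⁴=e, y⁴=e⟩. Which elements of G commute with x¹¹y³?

⟨x¹¹y³⟩ ⊆ C_G(x¹¹y³) since powers of x¹¹y³ commute with x¹¹y³; so |C_G(x¹¹y³)| ≥ |⟨x¹¹y³⟩| = 4.
By orbit–stabilizer, |C_G(x¹¹y³)| = |G| / |conj. class of x¹¹y³| = 68 / 17 = 4.
The 4 elements commuting with x¹¹y³ are {e, xy², x⁷y, x¹¹y³}.

Answer: {e, xy², x⁷y, x¹¹y³}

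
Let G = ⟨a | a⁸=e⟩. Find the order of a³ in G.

Compute successive powers until reaching e:
  (a³)¹ = a³, (a³)² = a⁶, (a³)³ = a, (a³)⁴ = a⁴, (a³)⁵ = a⁷, (a³)⁶ = a², (a³)⁷ = a⁵, (a³)⁸ = e.
The smallest positive k with (a³)ᵏ = e is 8.

Answer: 8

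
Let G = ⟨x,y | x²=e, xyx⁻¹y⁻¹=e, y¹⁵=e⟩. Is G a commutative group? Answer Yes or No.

Each pair of generators commutes: x·y = xy = y·x. Since the generators pairwise commute, every element of G commutes with every other, so G is abelian.

Answer: Yes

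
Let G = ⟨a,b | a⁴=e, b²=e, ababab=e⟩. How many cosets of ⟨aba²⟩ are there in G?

First find ord(aba²) by computing successive powers:
  (aba²)¹ = aba², (aba²)² = a²ba³, (aba²)³ = e.
So |⟨aba²⟩| = ord(aba²) = 3. With |G| = 24, by Lagrange [G : ⟨aba²⟩] = 24/3 = 8.

Answer: 8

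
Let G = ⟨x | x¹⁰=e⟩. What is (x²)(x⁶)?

Compute (x²) · (x⁶) by multiplying left to right and reducing via the relations at each step:
  (x²) · x⁶ = x⁸

Answer: x⁸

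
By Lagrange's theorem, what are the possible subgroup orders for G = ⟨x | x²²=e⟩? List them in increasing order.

|G| = 22 = 2 · 11. By Lagrange's theorem the order of any subgroup divides 22; the divisors of 22 are 1, 2, 11, 22.

Answer: 1, 2, 11, 22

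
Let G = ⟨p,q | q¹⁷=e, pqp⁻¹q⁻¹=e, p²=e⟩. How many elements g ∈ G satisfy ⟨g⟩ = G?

G is cyclic of order 34. An element generates G iff its order is 34, and a cyclic group of order 34 has exactly φ(34) = 16 such elements.

Answer: 16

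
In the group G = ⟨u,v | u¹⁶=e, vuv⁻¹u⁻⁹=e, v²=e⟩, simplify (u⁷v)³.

Compute successive powers of (u⁷v), reducing at each step:
  (u⁷v)²: (u⁷v) · u⁷ = u⁶v;   (u⁶v) · v = u⁶
  (u⁷v)³: (u⁶) · u⁷ = u¹³;   (u¹³) · v = u¹³v

Answer: u¹³v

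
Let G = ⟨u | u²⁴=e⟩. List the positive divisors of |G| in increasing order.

|G| = 24 = 2³ · 3. By Lagrange's theorem the order of any subgroup divides 24; the divisors of 24 are 1, 2, 3, 4, 6, 8, 12, 24.

Answer: 1, 2, 3, 4, 6, 8, 12, 24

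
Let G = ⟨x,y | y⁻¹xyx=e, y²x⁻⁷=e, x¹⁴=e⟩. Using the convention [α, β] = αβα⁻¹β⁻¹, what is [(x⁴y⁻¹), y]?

[(x⁴y⁻¹), y] = (x⁴y⁻¹)·y·(x⁴y⁻¹)⁻¹·y⁻¹.
  (x⁴y⁻¹) · y = x⁴
  (x⁴) · (x⁴y) = xy⁻¹
  (xy⁻¹) · (y⁻¹) = x⁸

Answer: x⁸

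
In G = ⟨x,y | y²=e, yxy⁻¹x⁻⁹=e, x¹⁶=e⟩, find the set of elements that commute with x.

⟨x⟩ ⊆ C_G(x) since powers of x commute with x; so |C_G(x)| ≥ |⟨x⟩| = 16.
By orbit–stabilizer, |C_G(x)| = |G| / |conj. class of x| = 32 / 2 = 16.
The 16 elements commuting with x are {e, x, x², x³, x⁴, x⁵, x⁶, x⁷, x⁸, x⁹, x¹⁰, x¹¹, x¹², x¹³, x¹⁴, x¹⁵}.

Answer: {e, x, x², x³, x⁴, x⁵, x⁶, x⁷, x⁸, x⁹, x¹⁰, x¹¹, x¹², x¹³, x¹⁴, x¹⁵}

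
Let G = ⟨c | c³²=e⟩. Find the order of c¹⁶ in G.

Compute successive powers until reaching e:
  (c¹⁶)¹ = c¹⁶, (c¹⁶)² = e.
The smallest positive k with (c¹⁶)ᵏ = e is 2.

Answer: 2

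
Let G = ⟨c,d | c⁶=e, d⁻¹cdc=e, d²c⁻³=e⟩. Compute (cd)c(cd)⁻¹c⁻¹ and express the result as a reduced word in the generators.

[(cd), c] = (cd)·c·(cd)⁻¹·c⁻¹.
  (cd) · c = d
  d · (cd⁻¹) = c⁵
  (c⁵) · (c⁵) = c⁴

Answer: c⁴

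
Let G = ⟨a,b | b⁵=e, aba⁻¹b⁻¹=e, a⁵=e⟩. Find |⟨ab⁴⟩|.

|⟨ab⁴⟩| equals the order of ab⁴. Compute successive powers until reaching e:
  (ab⁴)¹ = ab⁴, (ab⁴)² = a²b³, (ab⁴)³ = a³b², (ab⁴)⁴ = a⁴b, (ab⁴)⁵ = e.
The smallest positive k with (ab⁴)ᵏ = e is 5, so |⟨ab⁴⟩| = 5.

Answer: 5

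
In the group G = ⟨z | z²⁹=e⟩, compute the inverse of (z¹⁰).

The order of (z¹⁰) is 29 (smallest k with (z¹⁰)ᵏ = e), so (z¹⁰)⁻¹ = (z¹⁰)²⁸ = z¹⁹.
Check: (z¹⁰) · (z¹⁹) → (z¹⁰) · z¹⁹ = e, giving e as required.

Answer: z¹⁹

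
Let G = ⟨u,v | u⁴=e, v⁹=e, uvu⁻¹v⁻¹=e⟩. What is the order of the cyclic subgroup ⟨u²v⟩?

|⟨u²v⟩| equals the order of u²v. Compute successive powers until reaching e:
  (u²v)¹ = u²v, (u²v)² = v², (u²v)³ = u²v³, (u²v)⁴ = v⁴, (u²v)⁵ = u²v⁵, (u²v)⁶ = v⁶, (u²v)⁷ = u²v⁷, (u²v)⁸ = v⁸, (u²v)⁹ = u², (u²v)¹⁰ = v, (u²v)¹¹ = u²v², (u²v)¹² = v³, (u²v)¹³ = u²v⁴, (u²v)¹⁴ = v⁵, (u²v)¹⁵ = u²v⁶, (u²v)¹⁶ = v⁷, (u²v)¹⁷ = u²v⁸, (u²v)¹⁸ = e.
The smallest positive k with (u²v)ᵏ = e is 18, so |⟨u²v⟩| = 18.

Answer: 18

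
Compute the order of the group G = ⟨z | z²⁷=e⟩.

G is generated by a single element, so G is cyclic. The relator gives z²⁷ = e and no smaller power is forced to be e, so the 27 powers {e, z, z², z³, z⁴, z⁵, z⁶, z⁷, z⁸, z⁹, z²², z²³, z²¹, z²⁰, z²⁴, z²⁵, z²⁶, z¹², z¹³, z¹¹, z¹⁰, z¹⁴, z¹⁵, z¹⁶, z¹⁷, z¹⁸, z¹⁹} are distinct. Hence |G| = 27.

Answer: 27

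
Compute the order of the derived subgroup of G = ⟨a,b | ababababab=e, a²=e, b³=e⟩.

G' = [G, G] is generated by all commutators. The generator-pair commutators are: [a, b] = abab².
The subgroup they normally generate is {e, a, b, b², ab, aba, abab, ababa, b²ab²a, b²ab², b²a, ab², ba, bab, baba, ab²ab²a, ab²ab², ab²a, b²ab, b²aba, b²abab, bab²ab², bab²a, bab², abab², ab²ab, ab²aba, ab²abab, abab²ab², abab²a, b²ab²ab, abab²ab, abab²aba, abab²abab, b²ab²abab², b²ab²aba, b²ab²abab, b²abab²ab², b²abab²a, b²abab², babab², bab²ab, bab²aba, bab²abab, babab²ab², babab²a, babab²ab, ab²abab²ab², ab²abab²a, ab²abab², b²abab²ab, b²abab²aba, bab²abab²a, bab²abab², ab²abab²ab, ab²abab²aba, abab²abab²a, abab²abab², abab²abab²ab, bab²abab²ab}, of order 60.
Check: |G/G'| = 60/60 = 1 is the order of the abelianisation.

Answer: 60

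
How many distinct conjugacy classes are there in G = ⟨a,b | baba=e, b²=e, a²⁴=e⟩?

The conjugacy classes (representative and size) are:
  [e] (size 1), [a²³] (size 2), [a²] (size 2), [a³] (size 2), [a²⁰] (size 2), [a¹⁹] (size 2), [a⁶] (size 2), [a⁷] (size 2), [a⁸] (size 2), [a⁹] (size 2), [a¹⁴] (size 2), [a¹¹] (size 2), [a¹²] (size 1), [a⁴b] (size 12), [a⁵b] (size 12).
Class equation: 1 + 2 + 2 + 2 + 2 + 2 + 2 + 2 + 2 + 2 + 2 + 2 + 1 + 12 + 12 = 48 = |G|. So G has 15 conjugacy classes.

Answer: 15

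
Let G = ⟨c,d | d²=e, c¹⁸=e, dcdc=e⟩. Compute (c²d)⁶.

Compute successive powers of (c²d), reducing at each step:
  (c²d)²: (c²d) · c² = d;   d · d = e
  (c²d)³: e · c² = c²;   (c²) · d = c²d
  (c²d)⁴: (c²d) · c² = d;   d · d = e
  (c²d)⁵: e · c² = c²;   (c²) · d = c²d
  (c²d)⁶: (c²d) · c² = d;   d · d = e

Answer: e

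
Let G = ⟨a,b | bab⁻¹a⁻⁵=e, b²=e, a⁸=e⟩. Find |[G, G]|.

G' = [G, G] is generated by all commutators. The generator-pair commutators are: [a, b] = a⁴.
The subgroup they normally generate is {e, a⁴}, of order 2.
Check: |G/G'| = 16/2 = 8 is the order of the abelianisation.

Answer: 2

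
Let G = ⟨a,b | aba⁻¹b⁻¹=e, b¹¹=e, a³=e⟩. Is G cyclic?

|G| = 33. The element ab has order 33 (its powers give 33 distinct elements), so ⟨ab⟩ = G and G is cyclic.

Answer: Yes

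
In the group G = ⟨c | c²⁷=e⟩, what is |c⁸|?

Compute successive powers until reaching e:
  (c⁸)¹ = c⁸, (c⁸)² = c¹⁶, (c⁸)³ = c²⁴, (c⁸)⁴ = c⁵, (c⁸)⁵ = c¹³, (c⁸)⁶ = c²¹, (c⁸)⁷ = c², (c⁸)⁸ = c¹⁰, (c⁸)⁹ = c¹⁸, (c⁸)¹⁰ = c²⁶, (c⁸)¹¹ = c⁷, (c⁸)¹² = c¹⁵, (c⁸)¹³ = c²³, (c⁸)¹⁴ = c⁴, (c⁸)¹⁵ = c¹², (c⁸)¹⁶ = c²⁰, (c⁸)¹⁷ = c, (c⁸)¹⁸ = c⁹, (c⁸)¹⁹ = c¹⁷, (c⁸)²⁰ = c²⁵, (c⁸)²¹ = c⁶, (c⁸)²² = c¹⁴, (c⁸)²³ = c²², (c⁸)²⁴ = c³, (c⁸)²⁵ = c¹¹, (c⁸)²⁶ = c¹⁹, (c⁸)²⁷ = e.
The smallest positive k with (c⁸)ᵏ = e is 27.

Answer: 27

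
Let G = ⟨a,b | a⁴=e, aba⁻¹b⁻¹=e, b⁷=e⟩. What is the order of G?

Enumerate words in the generators, reducing via the relations: the distinct elements are
  {a, b, e, ab, a², a³, b², b³, b⁴, b⁵, b⁶, ab², ab³, ab⁴, ab⁵, ab⁶, a²b, a³b, a²b², a²b³, a²b⁴, a²b⁵, a²b⁶, a³b², a³b³, a³b⁴, a³b⁵, a³b⁶}.
No further products give new elements, so |G| = 28.

Answer: 28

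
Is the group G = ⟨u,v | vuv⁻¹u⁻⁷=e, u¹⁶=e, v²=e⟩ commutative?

u·v = uv but v·u = u⁷v, so u·v ≠ v·u and G is not abelian.

Answer: No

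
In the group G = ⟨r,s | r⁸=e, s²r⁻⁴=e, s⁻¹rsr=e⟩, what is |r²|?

Compute successive powers until reaching e:
  (r²)¹ = r², (r²)² = r⁴, (r²)³ = r⁶, (r²)⁴ = e.
The smallest positive k with (r²)ᵏ = e is 4.

Answer: 4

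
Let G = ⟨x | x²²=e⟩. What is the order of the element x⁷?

Compute successive powers until reaching e:
  (x⁷)¹ = x⁷, (x⁷)² = x¹⁴, (x⁷)³ = x²¹, (x⁷)⁴ = x⁶, (x⁷)⁵ = x¹³, (x⁷)⁶ = x²⁰, (x⁷)⁷ = x⁵, (x⁷)⁸ = x¹², (x⁷)⁹ = x¹⁹, (x⁷)¹⁰ = x⁴, (x⁷)¹¹ = x¹¹, (x⁷)¹² = x¹⁸, (x⁷)¹³ = x³, (x⁷)¹⁴ = x¹⁰, (x⁷)¹⁵ = x¹⁷, (x⁷)¹⁶ = x², (x⁷)¹⁷ = x⁹, (x⁷)¹⁸ = x¹⁶, (x⁷)¹⁹ = x, (x⁷)²⁰ = x⁸, (x⁷)²¹ = x¹⁵, (x⁷)²² = e.
The smallest positive k with (x⁷)ᵏ = e is 22.

Answer: 22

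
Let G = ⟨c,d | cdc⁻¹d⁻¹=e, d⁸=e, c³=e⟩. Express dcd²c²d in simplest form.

Multiply left to right, reducing at each step:
  d · c = cd
  (cd) · d² = cd³
  (cd³) · c² = d³
  (d³) · d = d⁴

Answer: d⁴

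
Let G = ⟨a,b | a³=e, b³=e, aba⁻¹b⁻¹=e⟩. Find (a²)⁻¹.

The order of (a²) is 3 (smallest k with (a²)ᵏ = e), so (a²)⁻¹ = (a²)² = a.
Check: (a²) · a → (a²) · a = e, giving e as required.

Answer: a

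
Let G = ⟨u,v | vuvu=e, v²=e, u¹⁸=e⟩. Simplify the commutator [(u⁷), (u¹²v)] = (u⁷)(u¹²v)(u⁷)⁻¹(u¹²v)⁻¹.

[(u⁷), (u¹²v)] = (u⁷)·(u¹²v)·(u⁷)⁻¹·(u¹²v)⁻¹.
  (u⁷) · (u¹²v) = uv
  (uv) · (u¹¹) = u⁸v
  (u⁸v) · (u¹²v) = u¹⁴

Answer: u¹⁴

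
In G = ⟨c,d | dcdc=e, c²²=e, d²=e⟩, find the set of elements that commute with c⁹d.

⟨c⁹d⟩ ⊆ C_G(c⁹d) since powers of c⁹d commute with c⁹d; so |C_G(c⁹d)| ≥ |⟨c⁹d⟩| = 2.
By orbit–stabilizer, |C_G(c⁹d)| = |G| / |conj. class of c⁹d| = 44 / 11 = 4.
The 4 elements commuting with c⁹d are {e, c¹¹, c⁹d, c²⁰d}.

Answer: {e, c¹¹, c⁹d, c²⁰d}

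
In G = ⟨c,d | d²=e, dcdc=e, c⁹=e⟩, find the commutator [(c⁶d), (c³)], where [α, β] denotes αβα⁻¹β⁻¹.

[(c⁶d), (c³)] = (c⁶d)·(c³)·(c⁶d)⁻¹·(c³)⁻¹.
  (c⁶d) · (c³) = c³d
  (c³d) · (c⁶d) = c⁶
  (c⁶) · (c⁶) = c³

Answer: c³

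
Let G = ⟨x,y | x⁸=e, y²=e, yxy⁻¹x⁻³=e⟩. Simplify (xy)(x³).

Compute (xy) · (x³) by multiplying left to right and reducing via the relations at each step:
  (xy) · x³ = x²y

Answer: x²y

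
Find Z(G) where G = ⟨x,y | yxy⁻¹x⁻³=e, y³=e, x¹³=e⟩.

An element z ∈ Z(G) iff z commutes with every generator.
For example e is central: e·x = x = x·e; e·y = y = y·e.
Whereas x ∉ Z(G) since x·y = xy ≠ x³y = y·x.
Checking each of the 39 elements this way gives Z(G) = {e}, of order 1.

Answer: {e}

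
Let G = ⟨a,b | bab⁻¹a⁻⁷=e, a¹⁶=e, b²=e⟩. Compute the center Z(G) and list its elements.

An element z ∈ Z(G) iff z commutes with every generator.
For example a⁸ is central: (a⁸)·a = a⁹ = a·(a⁸); (a⁸)·b = a⁸b = b·(a⁸).
Whereas a ∉ Z(G) since a·b = ab ≠ a⁷b = b·a.
Checking each of the 32 elements this way gives Z(G) = {e, a⁸}, of order 2.

Answer: {e, a⁸}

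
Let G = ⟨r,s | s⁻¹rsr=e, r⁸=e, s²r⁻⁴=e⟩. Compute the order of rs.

Compute successive powers until reaching e:
  (rs)¹ = rs, (rs)² = r⁴, (rs)³ = rs⁻¹, (rs)⁴ = e.
The smallest positive k with (rs)ᵏ = e is 4.

Answer: 4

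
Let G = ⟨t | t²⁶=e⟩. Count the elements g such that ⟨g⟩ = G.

G is cyclic of order 26. An element generates G iff its order is 26, and a cyclic group of order 26 has exactly φ(26) = 12 such elements.

Answer: 12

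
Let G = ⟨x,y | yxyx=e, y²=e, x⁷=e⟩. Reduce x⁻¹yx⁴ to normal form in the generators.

Multiply left to right, reducing at each step:
  (x⁶) · y = x⁶y
  (x⁶y) · x⁴ = x²y

Answer: x²y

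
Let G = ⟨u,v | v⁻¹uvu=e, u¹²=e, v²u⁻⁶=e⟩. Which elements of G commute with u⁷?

⟨u⁷⟩ ⊆ C_G(u⁷) since powers of u⁷ commute with u⁷; so |C_G(u⁷)| ≥ |⟨u⁷⟩| = 12.
By orbit–stabilizer, |C_G(u⁷)| = |G| / |conj. class of u⁷| = 24 / 2 = 12.
The 12 elements commuting with u⁷ are {e, u, u², u³, u⁴, u⁵, u⁶, u⁷, u⁸, u⁹, u¹⁰, u¹¹}.

Answer: {e, u, u², u³, u⁴, u⁵, u⁶, u⁷, u⁸, u⁹, u¹⁰, u¹¹}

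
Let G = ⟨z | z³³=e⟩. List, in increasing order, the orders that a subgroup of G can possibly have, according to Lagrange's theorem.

|G| = 33 = 3 · 11. By Lagrange's theorem the order of any subgroup divides 33; the divisors of 33 are 1, 3, 11, 33.

Answer: 1, 3, 11, 33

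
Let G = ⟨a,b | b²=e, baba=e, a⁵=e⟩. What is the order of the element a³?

Compute successive powers until reaching e:
  (a³)¹ = a³, (a³)² = a, (a³)³ = a⁴, (a³)⁴ = a², (a³)⁵ = e.
The smallest positive k with (a³)ᵏ = e is 5.

Answer: 5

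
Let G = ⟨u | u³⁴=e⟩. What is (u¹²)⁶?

Compute successive powers of (u¹²), reducing at each step:
  (u¹²)²: (u¹²) · u¹² = u²⁴
  (u¹²)³: (u²⁴) · u¹² = u²
  (u¹²)⁴: (u²) · u¹² = u¹⁴
  (u¹²)⁵: (u¹⁴) · u¹² = u²⁶
  (u¹²)⁶: (u²⁶) · u¹² = u⁴

Answer: u⁴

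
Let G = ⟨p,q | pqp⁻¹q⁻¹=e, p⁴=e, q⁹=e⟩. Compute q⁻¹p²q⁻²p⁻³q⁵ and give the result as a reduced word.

Multiply left to right, reducing at each step:
  (q⁸) · p² = p²q⁸
  (p²q⁸) · q⁻² = p²q⁶
  (p²q⁶) · p⁻³ = p³q⁶
  (p³q⁶) · q⁵ = p³q²

Answer: p³q²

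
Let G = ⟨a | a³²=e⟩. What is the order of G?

G is generated by a single element, so G is cyclic. The relator gives a³² = e and no smaller power is forced to be e, so the 32 powers {a, e, a², a³, a⁴, a⁵, a⁶, a⁷, a⁸, a⁹, a²², a²³, a²¹, a²⁰, a²⁴, a²⁵, a²⁶, a²⁷, a²⁸, a²⁹, a³¹, a³⁰, a¹², a¹³, a¹¹, a¹⁰, a¹⁴, a¹⁵, a¹⁶, a¹⁷, a¹⁸, a¹⁹} are distinct. Hence |G| = 32.

Answer: 32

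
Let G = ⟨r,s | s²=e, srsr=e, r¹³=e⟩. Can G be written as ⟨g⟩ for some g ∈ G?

Every cyclic group is abelian. But r·s = rs while s·r = r¹²s, so r·s ≠ s·r and G is not abelian. Hence G is not cyclic.

Answer: No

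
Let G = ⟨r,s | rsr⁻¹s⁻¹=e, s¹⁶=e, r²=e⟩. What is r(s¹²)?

Compute r · (s¹²) by multiplying left to right and reducing via the relations at each step:
  r · s¹² = rs¹²

Answer: rs¹²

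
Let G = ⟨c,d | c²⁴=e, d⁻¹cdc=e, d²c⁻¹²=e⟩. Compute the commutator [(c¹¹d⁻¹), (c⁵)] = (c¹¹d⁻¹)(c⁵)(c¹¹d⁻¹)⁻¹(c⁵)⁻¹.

[(c¹¹d⁻¹), (c⁵)] = (c¹¹d⁻¹)·(c⁵)·(c¹¹d⁻¹)⁻¹·(c⁵)⁻¹.
  (c¹¹d⁻¹) · (c⁵) = c⁶d⁻¹
  (c⁶d⁻¹) · (c¹¹d) = c¹⁹
  (c¹⁹) · (c¹⁹) = c¹⁴

Answer: c¹⁴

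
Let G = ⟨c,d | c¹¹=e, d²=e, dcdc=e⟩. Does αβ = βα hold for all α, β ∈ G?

c·d = cd but d·c = c¹⁰d, so c·d ≠ d·c and G is not abelian.

Answer: No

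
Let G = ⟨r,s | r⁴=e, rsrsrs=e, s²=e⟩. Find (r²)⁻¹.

The order of (r²) is 2 (smallest k with (r²)ᵏ = e), so (r²)⁻¹ = (r²)¹ = r².
Check: (r²) · (r²) → (r²) · r² = e, giving e as required.

Answer: r²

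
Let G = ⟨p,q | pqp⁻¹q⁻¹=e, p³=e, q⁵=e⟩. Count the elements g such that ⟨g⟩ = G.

G is cyclic of order 15. An element generates G iff its order is 15, and a cyclic group of order 15 has exactly φ(15) = 8 such elements.

Answer: 8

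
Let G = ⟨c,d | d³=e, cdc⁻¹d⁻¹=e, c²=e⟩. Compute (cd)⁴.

Compute successive powers of (cd), reducing at each step:
  (cd)²: (cd) · c = d;   d · d = d²
  (cd)³: (d²) · c = cd²;   (cd²) · d = c
  (cd)⁴: c · c = e;   e · d = d

Answer: d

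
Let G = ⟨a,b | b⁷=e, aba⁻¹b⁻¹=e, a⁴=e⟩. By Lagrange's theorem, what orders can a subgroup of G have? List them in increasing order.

|G| = 28 = 2² · 7. By Lagrange's theorem the order of any subgroup divides 28; the divisors of 28 are 1, 2, 4, 7, 14, 28.

Answer: 1, 2, 4, 7, 14, 28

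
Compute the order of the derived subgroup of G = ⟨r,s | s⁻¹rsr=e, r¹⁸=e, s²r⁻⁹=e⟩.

G' = [G, G] is generated by all commutators. The generator-pair commutators are: [r, s] = r².
The subgroup they normally generate is {e, r², r⁴, r⁶, r⁸, r¹⁰, r¹², r¹⁴, r¹⁶}, of order 9.
Check: |G/G'| = 36/9 = 4 is the order of the abelianisation.

Answer: 9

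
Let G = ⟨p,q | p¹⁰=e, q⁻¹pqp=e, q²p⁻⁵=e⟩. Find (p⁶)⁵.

Compute successive powers of (p⁶), reducing at each step:
  (p⁶)²: (p⁶) · p⁶ = p²
  (p⁶)³: (p²) · p⁶ = p⁸
  (p⁶)⁴: (p⁸) · p⁶ = p⁴
  (p⁶)⁵: (p⁴) · p⁶ = e

Answer: e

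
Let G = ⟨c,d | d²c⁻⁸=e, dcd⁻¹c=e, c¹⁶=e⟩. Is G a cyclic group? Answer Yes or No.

Every cyclic group is abelian. But c·d = cd while d·c = c⁷d⁻¹, so c·d ≠ d·c and G is not abelian. Hence G is not cyclic.

Answer: No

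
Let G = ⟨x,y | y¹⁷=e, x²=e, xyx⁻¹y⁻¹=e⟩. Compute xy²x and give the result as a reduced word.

Multiply left to right, reducing at each step:
  x · y² = xy²
  (xy²) · x = y²

Answer: y²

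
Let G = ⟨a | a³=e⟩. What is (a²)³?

Compute successive powers of (a²), reducing at each step:
  (a²)²: (a²) · a² = a
  (a²)³: a · a² = e

Answer: e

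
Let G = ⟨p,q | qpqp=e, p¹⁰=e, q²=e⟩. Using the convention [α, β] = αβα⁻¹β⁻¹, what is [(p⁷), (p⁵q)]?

[(p⁷), (p⁵q)] = (p⁷)·(p⁵q)·(p⁷)⁻¹·(p⁵q)⁻¹.
  (p⁷) · (p⁵q) = p²q
  (p²q) · (p³) = p⁹q
  (p⁹q) · (p⁵q) = p⁴

Answer: p⁴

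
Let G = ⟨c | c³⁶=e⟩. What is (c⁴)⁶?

Compute successive powers of (c⁴), reducing at each step:
  (c⁴)²: (c⁴) · c⁴ = c⁸
  (c⁴)³: (c⁸) · c⁴ = c¹²
  (c⁴)⁴: (c¹²) · c⁴ = c¹⁶
  (c⁴)⁵: (c¹⁶) · c⁴ = c²⁰
  (c⁴)⁶: (c²⁰) · c⁴ = c²⁴

Answer: c²⁴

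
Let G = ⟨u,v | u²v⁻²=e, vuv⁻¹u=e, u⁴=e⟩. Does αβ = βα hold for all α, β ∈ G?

u·v = uv but v·u = uv⁻¹, so u·v ≠ v·u and G is not abelian.

Answer: No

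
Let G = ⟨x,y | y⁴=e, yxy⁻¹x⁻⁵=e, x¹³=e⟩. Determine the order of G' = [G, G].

G' = [G, G] is generated by all commutators. The generator-pair commutators are: [x, y] = x⁹.
The subgroup they normally generate is {e, x, x², x³, x⁴, x⁵, x⁶, x⁷, x⁸, x⁹, x¹⁰, x¹¹, x¹²}, of order 13.
Check: |G/G'| = 52/13 = 4 is the order of the abelianisation.

Answer: 13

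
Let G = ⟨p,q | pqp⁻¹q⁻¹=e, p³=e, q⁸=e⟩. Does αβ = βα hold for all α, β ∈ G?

Each pair of generators commutes: p·q = pq = q·p. Since the generators pairwise commute, every element of G commutes with every other, so G is abelian.

Answer: Yes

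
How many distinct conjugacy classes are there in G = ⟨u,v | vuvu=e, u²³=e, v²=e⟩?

The conjugacy classes (representative and size) are:
  [e] (size 1), [u] (size 2), [u²¹] (size 2), [u²⁰] (size 2), [u⁴] (size 2), [u¹⁸] (size 2), [u⁶] (size 2), [u¹⁶] (size 2), [u⁸] (size 2), [u⁹] (size 2), [u¹⁰] (size 2), [u¹²] (size 2), [u¹⁸v] (size 23).
Class equation: 1 + 2 + 2 + 2 + 2 + 2 + 2 + 2 + 2 + 2 + 2 + 2 + 23 = 46 = |G|. So G has 13 conjugacy classes.

Answer: 13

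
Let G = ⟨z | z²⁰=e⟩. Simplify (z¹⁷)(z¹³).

Compute (z¹⁷) · (z¹³) by multiplying left to right and reducing via the relations at each step:
  (z¹⁷) · z¹³ = z¹⁰

Answer: z¹⁰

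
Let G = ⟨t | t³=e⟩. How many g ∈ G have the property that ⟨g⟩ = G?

G is cyclic of order 3. An element generates G iff its order is 3, and a cyclic group of order 3 has exactly φ(3) = 2 such elements.

Answer: 2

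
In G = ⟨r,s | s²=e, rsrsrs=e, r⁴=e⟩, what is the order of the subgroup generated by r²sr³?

|⟨r²sr³⟩| equals the order of r²sr³. Compute successive powers until reaching e:
  (r²sr³)¹ = r²sr³, (r²sr³)² = rsr², (r²sr³)³ = e.
The smallest positive k with (r²sr³)ᵏ = e is 3, so |⟨r²sr³⟩| = 3.

Answer: 3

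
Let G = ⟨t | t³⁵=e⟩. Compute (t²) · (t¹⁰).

Compute (t²) · (t¹⁰) by multiplying left to right and reducing via the relations at each step:
  (t²) · t¹⁰ = t¹²

Answer: t¹²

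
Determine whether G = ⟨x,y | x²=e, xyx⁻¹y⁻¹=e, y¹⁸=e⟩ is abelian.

Each pair of generators commutes: x·y = xy = y·x. Since the generators pairwise commute, every element of G commutes with every other, so G is abelian.

Answer: Yes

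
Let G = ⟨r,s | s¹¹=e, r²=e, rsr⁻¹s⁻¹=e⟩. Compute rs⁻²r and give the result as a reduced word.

Multiply left to right, reducing at each step:
  r · s⁻² = rs⁹
  (rs⁹) · r = s⁹

Answer: s⁹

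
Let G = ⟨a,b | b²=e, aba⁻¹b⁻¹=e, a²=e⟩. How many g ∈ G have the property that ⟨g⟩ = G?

⟨g⟩ = G would require ord(g) = |G| = 4, but the maximum element order in G is 2 < 4. So G is not cyclic and no single element generates it: the count is 0.

Answer: 0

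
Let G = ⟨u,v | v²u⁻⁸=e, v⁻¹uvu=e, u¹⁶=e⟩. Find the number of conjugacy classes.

The conjugacy classes (representative and size) are:
  [e] (size 1), [u] (size 2), [u¹⁴] (size 2), [u³] (size 2), [u¹²] (size 2), [u⁵] (size 2), [u¹⁰] (size 2), [u⁷] (size 2), [u⁸] (size 1), [u⁶v] (size 8), [u³v⁻¹] (size 8).
Class equation: 1 + 2 + 2 + 2 + 2 + 2 + 2 + 2 + 1 + 8 + 8 = 32 = |G|. So G has 11 conjugacy classes.

Answer: 11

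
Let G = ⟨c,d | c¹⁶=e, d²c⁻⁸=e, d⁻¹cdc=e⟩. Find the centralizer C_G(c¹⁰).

⟨c¹⁰⟩ ⊆ C_G(c¹⁰) since powers of c¹⁰ commute with c¹⁰; so |C_G(c¹⁰)| ≥ |⟨c¹⁰⟩| = 8.
By orbit–stabilizer, |C_G(c¹⁰)| = |G| / |conj. class of c¹⁰| = 32 / 2 = 16.
The 16 elements commuting with c¹⁰ are {e, c, c², c³, c⁴, c⁵, c⁶, c⁷, c⁸, c⁹, c¹⁰, c¹¹, c¹², c¹³, c¹⁴, c¹⁵}.

Answer: {e, c, c², c³, c⁴, c⁵, c⁶, c⁷, c⁸, c⁹, c¹⁰, c¹¹, c¹², c¹³, c¹⁴, c¹⁵}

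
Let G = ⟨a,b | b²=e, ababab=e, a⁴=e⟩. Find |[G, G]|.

G' = [G, G] is generated by all commutators. The generator-pair commutators are: [a, b] = a²ba.
The subgroup they normally generate is {e, a², ab, ba³, a²ba, a³b, a²ba³, ba, aba², ba²b, a²ba²b, a³ba²}, of order 12.
Check: |G/G'| = 24/12 = 2 is the order of the abelianisation.

Answer: 12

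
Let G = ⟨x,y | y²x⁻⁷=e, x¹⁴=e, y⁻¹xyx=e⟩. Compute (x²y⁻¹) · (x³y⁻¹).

Compute (x²y⁻¹) · (x³y⁻¹) by multiplying left to right and reducing via the relations at each step:
  (x²y⁻¹) · x³ = x⁶y
  (x⁶y) · y⁻¹ = x⁶

Answer: x⁶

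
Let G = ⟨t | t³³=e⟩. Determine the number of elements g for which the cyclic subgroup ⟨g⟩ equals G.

G is cyclic of order 33. An element generates G iff its order is 33, and a cyclic group of order 33 has exactly φ(33) = 20 such elements.

Answer: 20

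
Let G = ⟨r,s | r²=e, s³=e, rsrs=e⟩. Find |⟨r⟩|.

|⟨r⟩| equals the order of r. Compute successive powers until reaching e:
  r¹ = r, r² = e.
The smallest positive k with rᵏ = e is 2, so |⟨r⟩| = 2.

Answer: 2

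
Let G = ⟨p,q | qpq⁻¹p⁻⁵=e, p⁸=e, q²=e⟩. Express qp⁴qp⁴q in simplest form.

Multiply left to right, reducing at each step:
  q · p⁴ = p⁴q
  (p⁴q) · q = p⁴
  (p⁴) · p⁴ = e
  e · q = q

Answer: q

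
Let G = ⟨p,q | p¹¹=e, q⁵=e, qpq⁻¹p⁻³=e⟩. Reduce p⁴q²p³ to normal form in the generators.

Multiply left to right, reducing at each step:
  (p⁴) · q² = p⁴q²
  (p⁴q²) · p³ = p⁹q²

Answer: p⁹q²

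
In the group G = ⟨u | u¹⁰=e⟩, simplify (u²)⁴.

Compute successive powers of (u²), reducing at each step:
  (u²)²: (u²) · u² = u⁴
  (u²)³: (u⁴) · u² = u⁶
  (u²)⁴: (u⁶) · u² = u⁸

Answer: u⁸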